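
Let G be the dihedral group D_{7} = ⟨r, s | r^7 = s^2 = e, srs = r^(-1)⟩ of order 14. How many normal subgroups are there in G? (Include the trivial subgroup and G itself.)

G has 10 subgroups. Checking conjugation-invariance by order — order 1: 1/1 normal; order 2: 0/7 normal; order 7: 1/1 normal; order 14: 1/1 normal.
Total normal subgroups: 3.

3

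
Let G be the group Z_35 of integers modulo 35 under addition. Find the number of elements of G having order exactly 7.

6

In a cyclic group of order 35, the number of elements of order d (for d | 35) is φ(d).
φ(7) = 6.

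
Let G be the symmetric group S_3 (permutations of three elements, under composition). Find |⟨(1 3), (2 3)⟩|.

6

|⟨(1 3)⟩| = 2 and |⟨(2 3)⟩| = 2, so |H| is a multiple of lcm(2, 2) = 2 and divides |G| = 6.
Closing {(1 3), (2 3)} under the group operation gives all of G, so |H| = 6.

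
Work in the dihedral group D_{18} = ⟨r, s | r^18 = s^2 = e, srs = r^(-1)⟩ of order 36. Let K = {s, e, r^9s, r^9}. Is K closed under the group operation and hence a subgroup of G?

|K| = 4 divides |G| = 36, consistent with Lagrange.
K contains the identity, every element's inverse is in K, and K is closed under ·: it is a subgroup.

Yes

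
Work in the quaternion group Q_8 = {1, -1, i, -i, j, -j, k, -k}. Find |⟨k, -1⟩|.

4

|⟨k⟩| = 4 and |⟨-1⟩| = 2, so |H| is a multiple of lcm(4, 2) = 4 and divides |G| = 8.
Closing under the operation: H = {1, -1, k, -k}, so |H| = 4.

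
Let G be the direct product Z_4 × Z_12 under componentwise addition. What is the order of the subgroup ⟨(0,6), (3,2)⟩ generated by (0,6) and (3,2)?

24

|⟨(0,6)⟩| = 2 and |⟨(3,2)⟩| = 12, so |H| is a multiple of lcm(2, 12) = 12 and divides |G| = 48.
Closing under the operation: H = {(0,0), (0,2), (0,4), (0,6), (0,8), (0,10), (1,0), (1,2), (1,4), (1,6), (1,8), (1,10), (2,0), (2,2), (2,4), (2,6), (2,8), (2,10), (3,0), (3,2), (3,4), (3,6), (3,8), (3,10)}, so |H| = 24.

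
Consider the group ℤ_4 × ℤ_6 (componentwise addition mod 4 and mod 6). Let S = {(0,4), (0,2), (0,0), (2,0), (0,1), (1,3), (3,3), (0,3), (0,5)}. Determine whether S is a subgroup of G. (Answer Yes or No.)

No

|S| = 9 does not divide |G| = 24, so by Lagrange S is not a subgroup.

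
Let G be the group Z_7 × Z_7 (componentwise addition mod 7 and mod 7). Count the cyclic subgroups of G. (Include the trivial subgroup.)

Group the elements of G by the cyclic subgroup they generate; each cyclic subgroup of order d accounts for φ(d) elements.
Cyclic subgroups by order — order 1: 1; order 7: 8.
Total: 9.

9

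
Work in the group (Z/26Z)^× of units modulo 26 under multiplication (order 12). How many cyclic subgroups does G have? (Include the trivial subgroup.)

6

A cyclic subgroup of order d is generated by each of its φ(d) elements of order d, so the cyclic subgroups of order d number (#elements of order d)/φ(d).
Cyclic subgroups by order — order 1: 1; order 2: 1; order 3: 1; order 4: 1; order 6: 1; order 12: 1.
Total: 6.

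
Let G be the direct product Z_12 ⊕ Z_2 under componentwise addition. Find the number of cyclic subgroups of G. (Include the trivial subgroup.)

12

A cyclic subgroup of order d is generated by each of its φ(d) elements of order d, so the cyclic subgroups of order d number (#elements of order d)/φ(d).
Cyclic subgroups by order — order 1: 1; order 2: 3; order 3: 1; order 4: 2; order 6: 3; order 12: 2.
Total: 12.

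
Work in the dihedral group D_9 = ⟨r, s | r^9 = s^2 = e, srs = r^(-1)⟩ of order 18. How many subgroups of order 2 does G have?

9

|G| = 18 and 2 | 18, so subgroups of order 2 are possible by Lagrange.
The subgroups of order 2 are: {e, r^2s}; {e, r^3s}; {e, r^4s}; {e, r^5s}; … (9 in all).
So G has 9 subgroups of order 2.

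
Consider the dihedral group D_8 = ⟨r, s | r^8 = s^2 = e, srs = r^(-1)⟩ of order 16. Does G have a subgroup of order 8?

8 | 16. A subgroup of order 8 is {e, r, r^2, r^3, r^4, r^5, r^6, r^7}.

Yes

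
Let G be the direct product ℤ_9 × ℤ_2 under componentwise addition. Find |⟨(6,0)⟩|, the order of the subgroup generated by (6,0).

The order of (6,0) in Z_9 × Z_2 is lcm(ord(6) in Z_9, ord(0) in Z_2).
ord(6) = 3 and ord(0) = 1, so |⟨(6,0)⟩| = lcm(3, 1) = 3.

3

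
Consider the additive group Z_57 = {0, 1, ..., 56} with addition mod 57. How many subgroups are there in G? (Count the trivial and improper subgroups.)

A cyclic group of order 57 has exactly one subgroup for each divisor of 57.
Divisors of 57: 1, 3, 19, 57.
So Z_57 has 4 subgroups.

4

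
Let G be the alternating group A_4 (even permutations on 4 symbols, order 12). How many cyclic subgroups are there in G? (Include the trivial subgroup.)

8

Each element a generates a cyclic subgroup ⟨a⟩; distinct elements may generate the same one (a cyclic group of order d has φ(d) generators).
Cyclic subgroups by order — order 1: 1; order 2: 3; order 3: 4.
Total: 8.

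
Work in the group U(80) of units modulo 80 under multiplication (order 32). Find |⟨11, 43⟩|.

|⟨11⟩| = 4 and |⟨43⟩| = 4, so |H| is a multiple of lcm(4, 4) = 4 and divides |G| = 32.
Closing under the operation: H = {1, 3, 9, 11, 17, 19, 27, 33, 41, 43, 49, 51, 57, 59, 67, 73}, so |H| = 16.

16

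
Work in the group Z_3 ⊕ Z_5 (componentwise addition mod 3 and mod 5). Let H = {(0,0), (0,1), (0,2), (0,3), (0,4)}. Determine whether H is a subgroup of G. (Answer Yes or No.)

|H| = 5 divides |G| = 15, consistent with Lagrange.
H contains the identity, every element's inverse is in H, and H is closed under +: it is a subgroup.
In fact H = ⟨(0,1)⟩.

Yes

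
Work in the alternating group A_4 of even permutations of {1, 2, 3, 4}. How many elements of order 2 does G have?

3

The elements of order 2 are: (1 2)(3 4), (1 3)(2 4), (1 4)(2 3).
That's 3.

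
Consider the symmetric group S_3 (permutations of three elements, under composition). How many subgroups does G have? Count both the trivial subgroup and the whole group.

6

|G| = 6, so by Lagrange every subgroup order divides 6. Divisors: 1, 2, 3, 6.
Subgroups by order — order 1: 1; order 2: 3; order 3: 1; order 6: 1.
Total: 1 + 3 + 1 + 1 = 6.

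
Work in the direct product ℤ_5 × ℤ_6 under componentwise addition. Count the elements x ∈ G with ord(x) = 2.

An element (a,b) has order lcm(ord(a), ord(b)); count pairs with lcm equal to 2.
Enumerating gives 1 such elements.

1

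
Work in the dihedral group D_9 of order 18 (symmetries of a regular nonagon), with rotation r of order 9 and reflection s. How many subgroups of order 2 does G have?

9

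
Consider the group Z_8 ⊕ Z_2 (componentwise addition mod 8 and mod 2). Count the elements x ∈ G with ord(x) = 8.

8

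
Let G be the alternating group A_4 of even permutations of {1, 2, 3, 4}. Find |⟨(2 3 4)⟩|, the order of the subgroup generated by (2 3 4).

3

Computing powers of (2 3 4): the smallest k with ((2 3 4))^k = e is k = 3.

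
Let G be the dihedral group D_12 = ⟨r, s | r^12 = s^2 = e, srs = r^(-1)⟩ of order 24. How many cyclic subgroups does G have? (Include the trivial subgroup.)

18

Group the elements of G by the cyclic subgroup they generate; each cyclic subgroup of order d accounts for φ(d) elements.
Cyclic subgroups by order — order 1: 1; order 2: 13; order 3: 1; order 4: 1; order 6: 1; order 12: 1.
Total: 18.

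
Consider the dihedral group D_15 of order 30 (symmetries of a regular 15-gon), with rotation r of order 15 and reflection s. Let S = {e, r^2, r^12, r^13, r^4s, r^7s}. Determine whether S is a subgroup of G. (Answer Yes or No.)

r^12 ∈ S but its inverse r^3 ∉ S, so S is not a subgroup.

No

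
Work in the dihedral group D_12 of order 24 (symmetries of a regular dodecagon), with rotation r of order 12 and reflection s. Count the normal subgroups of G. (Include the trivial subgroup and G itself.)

G has 34 subgroups. Checking conjugation-invariance by order — order 1: 1/1 normal; order 2: 1/13 normal; order 3: 1/1 normal; order 4: 1/7 normal; order 6: 1/5 normal; order 8: 0/3 normal; order 12: 3/3 normal; order 24: 1/1 normal.
Total normal subgroups: 9.

9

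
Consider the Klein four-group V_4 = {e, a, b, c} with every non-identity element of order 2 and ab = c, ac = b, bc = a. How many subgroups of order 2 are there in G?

3

|G| = 4 and 2 | 4, so subgroups of order 2 are possible by Lagrange.
The subgroups of order 2 are: {e, a}; {e, b}; {e, c}.
So G has 3 subgroups of order 2.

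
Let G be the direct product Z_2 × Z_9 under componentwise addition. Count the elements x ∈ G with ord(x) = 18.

An element (a,b) has order lcm(ord(a), ord(b)); count pairs with lcm equal to 18.
Enumerating gives 6 such elements.

6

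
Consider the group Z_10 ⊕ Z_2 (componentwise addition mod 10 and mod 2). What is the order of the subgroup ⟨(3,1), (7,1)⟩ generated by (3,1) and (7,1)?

|⟨(3,1)⟩| = 10 and |⟨(7,1)⟩| = 10, so |H| is a multiple of lcm(10, 10) = 10 and divides |G| = 20.
Closing under the operation: H = {(0,0), (1,1), (2,0), (3,1), (4,0), (5,1), (6,0), (7,1), (8,0), (9,1)}, so |H| = 10.

10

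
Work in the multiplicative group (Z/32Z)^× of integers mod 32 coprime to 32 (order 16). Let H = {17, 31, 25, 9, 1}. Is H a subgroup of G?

|H| = 5 does not divide |G| = 16, so by Lagrange H is not a subgroup.

No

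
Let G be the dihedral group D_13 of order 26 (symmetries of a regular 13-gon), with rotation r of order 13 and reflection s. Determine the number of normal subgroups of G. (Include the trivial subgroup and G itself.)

G has 16 subgroups. Checking conjugation-invariance by order — order 1: 1/1 normal; order 2: 0/13 normal; order 13: 1/1 normal; order 26: 1/1 normal.
Total normal subgroups: 3.

3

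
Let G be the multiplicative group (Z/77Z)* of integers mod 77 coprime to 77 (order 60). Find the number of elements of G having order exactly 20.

No element of G has order 20 (even though 20 | 60).

0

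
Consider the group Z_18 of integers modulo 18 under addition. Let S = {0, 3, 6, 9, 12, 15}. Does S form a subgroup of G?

Yes

|S| = 6 divides |G| = 18, consistent with Lagrange.
S contains the identity, every element's inverse is in S, and S is closed under +: it is a subgroup.
In fact S = ⟨3⟩.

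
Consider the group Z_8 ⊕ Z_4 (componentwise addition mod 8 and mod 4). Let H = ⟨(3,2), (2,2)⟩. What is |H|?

16

|⟨(3,2)⟩| = 8 and |⟨(2,2)⟩| = 4, so |H| is a multiple of lcm(8, 4) = 8 and divides |G| = 32.
Closing under the operation: H = {(0,0), (0,2), (1,0), (1,2), (2,0), (2,2), (3,0), (3,2), (4,0), (4,2), (5,0), (5,2), (6,0), (6,2), (7,0), (7,2)}, so |H| = 16.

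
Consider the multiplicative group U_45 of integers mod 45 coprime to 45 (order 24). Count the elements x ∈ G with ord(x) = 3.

2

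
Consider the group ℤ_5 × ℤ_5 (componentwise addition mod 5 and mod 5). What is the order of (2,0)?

5

The order of (2,0) in Z_5 × Z_5 is lcm(ord(2) in Z_5, ord(0) in Z_5).
ord(2) = 5 and ord(0) = 1, so |⟨(2,0)⟩| = lcm(5, 1) = 5.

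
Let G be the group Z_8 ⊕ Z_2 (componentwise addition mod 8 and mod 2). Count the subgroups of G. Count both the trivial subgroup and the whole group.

11

|G| = 16, so by Lagrange every subgroup order divides 16. Divisors: 1, 2, 4, 8, 16.
Subgroups by order — order 1: 1; order 2: 3; order 4: 3; order 8: 3; order 16: 1.
Total: 1 + 3 + 3 + 3 + 1 = 11.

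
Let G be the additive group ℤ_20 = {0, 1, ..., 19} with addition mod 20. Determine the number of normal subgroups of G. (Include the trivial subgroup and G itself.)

6

G is abelian, so every subgroup is normal.
G has 6 subgroups in total, hence 6 normal subgroups.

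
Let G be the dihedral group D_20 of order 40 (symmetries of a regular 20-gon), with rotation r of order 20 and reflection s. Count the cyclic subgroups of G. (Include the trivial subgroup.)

26

Group the elements of G by the cyclic subgroup they generate; each cyclic subgroup of order d accounts for φ(d) elements.
Cyclic subgroups by order — order 1: 1; order 2: 21; order 4: 1; order 5: 1; order 10: 1; order 20: 1.
Total: 26.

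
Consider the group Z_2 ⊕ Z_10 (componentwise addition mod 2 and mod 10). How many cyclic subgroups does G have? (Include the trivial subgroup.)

8

A cyclic subgroup of order d is generated by each of its φ(d) elements of order d, so the cyclic subgroups of order d number (#elements of order d)/φ(d).
Cyclic subgroups by order — order 1: 1; order 2: 3; order 5: 1; order 10: 3.
Total: 8.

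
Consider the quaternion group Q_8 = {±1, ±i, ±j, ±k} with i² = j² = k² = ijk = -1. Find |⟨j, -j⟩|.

4

|⟨j⟩| = 4 and |⟨-j⟩| = 4, so |H| is a multiple of lcm(4, 4) = 4 and divides |G| = 8.
Closing under the operation: H = {1, -1, j, -j}, so |H| = 4.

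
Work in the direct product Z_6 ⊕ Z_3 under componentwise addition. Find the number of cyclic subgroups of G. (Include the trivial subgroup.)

Each element a generates a cyclic subgroup ⟨a⟩; distinct elements may generate the same one (a cyclic group of order d has φ(d) generators).
Cyclic subgroups by order — order 1: 1; order 2: 1; order 3: 4; order 6: 4.
Total: 10.

10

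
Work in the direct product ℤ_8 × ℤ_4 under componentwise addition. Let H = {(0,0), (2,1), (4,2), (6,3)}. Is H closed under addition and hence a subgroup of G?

Yes

|H| = 4 divides |G| = 32, consistent with Lagrange.
H contains the identity, every element's inverse is in H, and H is closed under +: it is a subgroup.
In fact H = ⟨(6,3)⟩.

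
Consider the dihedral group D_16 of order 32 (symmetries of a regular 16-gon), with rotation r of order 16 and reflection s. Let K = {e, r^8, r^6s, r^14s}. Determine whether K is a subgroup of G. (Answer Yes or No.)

|K| = 4 divides |G| = 32, consistent with Lagrange.
K contains the identity, every element's inverse is in K, and K is closed under ·: it is a subgroup.

Yes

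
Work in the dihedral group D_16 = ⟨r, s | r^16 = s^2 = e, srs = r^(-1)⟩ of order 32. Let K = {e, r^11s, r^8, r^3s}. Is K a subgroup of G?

|K| = 4 divides |G| = 32, consistent with Lagrange.
K contains the identity, every element's inverse is in K, and K is closed under ·: it is a subgroup.

Yes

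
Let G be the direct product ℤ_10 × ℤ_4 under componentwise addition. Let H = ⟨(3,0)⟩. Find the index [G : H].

|⟨(3,0)⟩| = 10 and |G| = 40.
By Lagrange, [G : H] = |G|/|H| = 40/10 = 4.

4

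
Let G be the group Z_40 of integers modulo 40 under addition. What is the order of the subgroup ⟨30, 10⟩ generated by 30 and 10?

4

|⟨30⟩| = 4 and |⟨10⟩| = 4, so |H| is a multiple of lcm(4, 4) = 4 and divides |G| = 40.
Closing under the operation: H = {0, 10, 20, 30}, so |H| = 4.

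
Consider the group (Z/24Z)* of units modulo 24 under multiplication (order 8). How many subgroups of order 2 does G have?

7

|G| = 8 and 2 | 8, so subgroups of order 2 are possible by Lagrange.
The subgroups of order 2 are: {1, 11}; {1, 13}; {1, 17}; {1, 19}; … (7 in all).
So G has 7 subgroups of order 2.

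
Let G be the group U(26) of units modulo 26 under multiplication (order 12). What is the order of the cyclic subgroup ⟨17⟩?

6

Compute successive powers of 17 mod 26: 17, 3, 25, 9, 23, 1; 17^6 ≡ 1 (mod 26).
So |⟨17⟩| = 6.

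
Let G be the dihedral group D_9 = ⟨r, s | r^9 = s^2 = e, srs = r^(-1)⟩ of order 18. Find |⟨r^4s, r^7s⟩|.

6

|⟨r^4s⟩| = 2 and |⟨r^7s⟩| = 2, so |H| is a multiple of lcm(2, 2) = 2 and divides |G| = 18.
Closing under the operation: H = {e, r^3, r^6, rs, r^4s, r^7s}, so |H| = 6.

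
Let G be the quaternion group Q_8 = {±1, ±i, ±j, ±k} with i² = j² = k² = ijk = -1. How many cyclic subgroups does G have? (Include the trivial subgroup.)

5

Each element a generates a cyclic subgroup ⟨a⟩; distinct elements may generate the same one (a cyclic group of order d has φ(d) generators).
Cyclic subgroups by order — order 1: 1; order 2: 1; order 4: 3.
Total: 5.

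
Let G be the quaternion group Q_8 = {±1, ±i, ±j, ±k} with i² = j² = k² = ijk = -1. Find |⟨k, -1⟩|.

|⟨k⟩| = 4 and |⟨-1⟩| = 2, so |H| is a multiple of lcm(4, 2) = 4 and divides |G| = 8.
Closing under the operation: H = {1, -1, k, -k}, so |H| = 4.

4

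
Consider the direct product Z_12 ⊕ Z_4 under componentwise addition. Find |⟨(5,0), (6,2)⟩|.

|⟨(5,0)⟩| = 12 and |⟨(6,2)⟩| = 2, so |H| is a multiple of lcm(12, 2) = 12 and divides |G| = 48.
Closing under the operation: H = {(0,0), (0,2), (1,0), (1,2), (2,0), (2,2), (3,0), (3,2), (4,0), (4,2), (5,0), (5,2), (6,0), (6,2), (7,0), (7,2), (8,0), (8,2), (9,0), (9,2), (10,0), (10,2), (11,0), (11,2)}, so |H| = 24.

24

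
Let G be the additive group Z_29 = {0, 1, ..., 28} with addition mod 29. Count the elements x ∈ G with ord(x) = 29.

In a cyclic group of order 29, the number of elements of order d (for d | 29) is φ(d).
φ(29) = 28.

28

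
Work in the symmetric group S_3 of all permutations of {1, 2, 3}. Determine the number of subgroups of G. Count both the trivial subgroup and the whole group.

6

|G| = 6, so by Lagrange every subgroup order divides 6. Divisors: 1, 2, 3, 6.
Subgroups by order — order 1: 1; order 2: 3; order 3: 1; order 6: 1.
Total: 1 + 3 + 1 + 1 = 6.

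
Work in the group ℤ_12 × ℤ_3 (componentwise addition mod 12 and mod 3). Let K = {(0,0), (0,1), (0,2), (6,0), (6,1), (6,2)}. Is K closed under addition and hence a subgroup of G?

Yes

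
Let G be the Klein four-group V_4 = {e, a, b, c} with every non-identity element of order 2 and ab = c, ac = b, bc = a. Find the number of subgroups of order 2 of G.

|G| = 4 and 2 | 4, so subgroups of order 2 are possible by Lagrange.
The subgroups of order 2 are: {e, a}; {e, b}; {e, c}.
So G has 3 subgroups of order 2.

3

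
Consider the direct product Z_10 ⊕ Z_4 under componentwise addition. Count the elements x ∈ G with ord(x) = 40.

0

An element (a,b) has order lcm(ord(a), ord(b)); count pairs with lcm equal to 40.
Enumerating gives 0 such elements.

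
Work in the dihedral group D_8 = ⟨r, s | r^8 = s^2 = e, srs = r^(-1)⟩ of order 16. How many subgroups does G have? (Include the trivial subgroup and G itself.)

|G| = 16, so by Lagrange every subgroup order divides 16. Divisors: 1, 2, 4, 8, 16.
Subgroups by order — order 1: 1; order 2: 9; order 4: 5; order 8: 3; order 16: 1.
Total: 1 + 9 + 5 + 3 + 1 = 19.

19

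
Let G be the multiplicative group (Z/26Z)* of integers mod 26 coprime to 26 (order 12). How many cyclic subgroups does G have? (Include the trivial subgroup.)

6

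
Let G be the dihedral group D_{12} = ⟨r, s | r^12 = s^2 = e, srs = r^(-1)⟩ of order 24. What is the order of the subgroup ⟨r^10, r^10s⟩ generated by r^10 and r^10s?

|⟨r^10⟩| = 6 and |⟨r^10s⟩| = 2, so |H| is a multiple of lcm(6, 2) = 6 and divides |G| = 24.
Closing under the operation: H = {e, r^2, r^4, r^6, r^8, r^10, s, r^2s, r^4s, r^6s, r^8s, r^10s}, so |H| = 12.

12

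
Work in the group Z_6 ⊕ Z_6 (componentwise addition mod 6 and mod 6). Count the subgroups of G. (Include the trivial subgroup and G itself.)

|G| = 36, so by Lagrange every subgroup order divides 36. Divisors: 1, 2, 3, 4, 6, 9, 12, 18, 36.
Subgroups by order — order 1: 1; order 2: 3; order 3: 4; order 4: 1; order 6: 12; order 9: 1; order 12: 4; order 18: 3; order 36: 1.
Total: 1 + 3 + 4 + 1 + 12 + 1 + 4 + 3 + 1 = 30.

30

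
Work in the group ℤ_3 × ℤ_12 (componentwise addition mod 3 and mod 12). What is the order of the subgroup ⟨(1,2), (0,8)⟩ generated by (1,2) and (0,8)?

|⟨(1,2)⟩| = 6 and |⟨(0,8)⟩| = 3, so |H| is a multiple of lcm(6, 3) = 6 and divides |G| = 36.
Closing under the operation: H = {(0,0), (0,2), (0,4), (0,6), (0,8), (0,10), (1,0), (1,2), (1,4), (1,6), (1,8), (1,10), (2,0), (2,2), (2,4), (2,6), (2,8), (2,10)}, so |H| = 18.

18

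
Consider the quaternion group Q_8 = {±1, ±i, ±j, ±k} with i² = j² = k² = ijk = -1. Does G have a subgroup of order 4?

Yes

4 | 8. A subgroup of order 4 is {1, -1, i, -i}.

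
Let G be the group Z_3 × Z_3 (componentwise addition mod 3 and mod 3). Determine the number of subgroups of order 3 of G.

|G| = 9 and 3 | 9, so subgroups of order 3 are possible by Lagrange.
The subgroups of order 3 are: {(0,0), (0,1), (0,2)}; {(0,0), (1,0), (2,0)}; {(0,0), (1,1), (2,2)}; {(0,0), (1,2), (2,1)}.
So G has 4 subgroups of order 3.

4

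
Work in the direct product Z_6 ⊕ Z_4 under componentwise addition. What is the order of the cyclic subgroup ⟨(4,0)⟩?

3

The order of (4,0) in Z_6 × Z_4 is lcm(ord(4) in Z_6, ord(0) in Z_4).
ord(4) = 3 and ord(0) = 1, so |⟨(4,0)⟩| = lcm(3, 1) = 3.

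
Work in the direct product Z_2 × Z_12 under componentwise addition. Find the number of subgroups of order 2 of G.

|G| = 24 and 2 | 24, so subgroups of order 2 are possible by Lagrange.
The subgroups of order 2 are: {(0,0), (0,6)}; {(0,0), (1,0)}; {(0,0), (1,6)}.
So G has 3 subgroups of order 2.

3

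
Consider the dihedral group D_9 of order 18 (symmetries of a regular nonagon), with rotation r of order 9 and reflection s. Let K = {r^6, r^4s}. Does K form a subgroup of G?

No

The identity e ∉ K, so K is not a subgroup.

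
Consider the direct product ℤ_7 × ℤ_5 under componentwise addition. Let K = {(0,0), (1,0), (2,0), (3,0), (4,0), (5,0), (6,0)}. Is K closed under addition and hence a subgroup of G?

Yes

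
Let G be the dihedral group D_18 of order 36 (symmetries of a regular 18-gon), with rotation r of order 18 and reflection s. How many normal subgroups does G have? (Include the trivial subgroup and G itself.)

9

G has 45 subgroups. Checking conjugation-invariance by order — order 1: 1/1 normal; order 2: 1/19 normal; order 3: 1/1 normal; order 4: 0/9 normal; order 6: 1/7 normal; order 9: 1/1 normal; order 12: 0/3 normal; order 18: 3/3 normal; order 36: 1/1 normal.
Total normal subgroups: 9.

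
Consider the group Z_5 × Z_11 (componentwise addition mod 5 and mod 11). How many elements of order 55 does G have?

40

An element (a,b) has order lcm(ord(a), ord(b)); count pairs with lcm equal to 55.
Enumerating gives 40 such elements.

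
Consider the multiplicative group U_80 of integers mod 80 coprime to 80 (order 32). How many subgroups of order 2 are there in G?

7

|G| = 32 and 2 | 32, so subgroups of order 2 are possible by Lagrange.
The subgroups of order 2 are: {1, 31}; {1, 39}; {1, 41}; {1, 49}; … (7 in all).
So G has 7 subgroups of order 2.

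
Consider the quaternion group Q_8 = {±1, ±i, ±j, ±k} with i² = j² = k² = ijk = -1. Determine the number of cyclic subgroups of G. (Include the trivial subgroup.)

Group the elements of G by the cyclic subgroup they generate; each cyclic subgroup of order d accounts for φ(d) elements.
Cyclic subgroups by order — order 1: 1; order 2: 1; order 4: 3.
Total: 5.

5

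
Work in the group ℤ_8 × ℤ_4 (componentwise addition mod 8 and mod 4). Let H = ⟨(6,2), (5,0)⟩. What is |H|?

|⟨(6,2)⟩| = 4 and |⟨(5,0)⟩| = 8, so |H| is a multiple of lcm(4, 8) = 8 and divides |G| = 32.
Closing under the operation: H = {(0,0), (0,2), (1,0), (1,2), (2,0), (2,2), (3,0), (3,2), (4,0), (4,2), (5,0), (5,2), (6,0), (6,2), (7,0), (7,2)}, so |H| = 16.

16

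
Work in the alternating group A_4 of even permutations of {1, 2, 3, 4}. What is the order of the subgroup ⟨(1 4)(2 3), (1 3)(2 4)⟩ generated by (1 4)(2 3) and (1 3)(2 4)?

4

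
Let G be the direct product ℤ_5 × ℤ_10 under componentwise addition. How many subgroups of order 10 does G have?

|G| = 50 and 10 | 50, so subgroups of order 10 are possible by Lagrange.
The subgroups of order 10 are: {(0,0), (0,1), (0,2), (0,3), (0,4), (0,5), (0,6), (0,7), (0,8), (0,9)}; {(0,0), (0,5), (1,0), (1,5), (2,0), (2,5), (3,0), (3,5), (4,0), (4,5)}; {(0,0), (0,5), (1,1), (1,6), (2,2), (2,7), (3,3), (3,8), (4,4), (4,9)}; {(0,0), (0,5), (1,2), (1,7), (2,4), (2,9), (3,1), (3,6), (4,3), (4,8)}; … (6 in all).
So G has 6 subgroups of order 10.

6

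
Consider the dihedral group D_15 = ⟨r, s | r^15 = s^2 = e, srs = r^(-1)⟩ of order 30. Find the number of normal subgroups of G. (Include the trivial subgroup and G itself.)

G has 28 subgroups. Checking conjugation-invariance by order — order 1: 1/1 normal; order 2: 0/15 normal; order 3: 1/1 normal; order 5: 1/1 normal; order 6: 0/5 normal; order 10: 0/3 normal; order 15: 1/1 normal; order 30: 1/1 normal.
Total normal subgroups: 5.

5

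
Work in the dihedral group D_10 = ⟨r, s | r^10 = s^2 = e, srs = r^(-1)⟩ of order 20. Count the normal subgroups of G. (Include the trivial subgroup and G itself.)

7

G has 22 subgroups. Checking conjugation-invariance by order — order 1: 1/1 normal; order 2: 1/11 normal; order 4: 0/5 normal; order 5: 1/1 normal; order 10: 3/3 normal; order 20: 1/1 normal.
Total normal subgroups: 7.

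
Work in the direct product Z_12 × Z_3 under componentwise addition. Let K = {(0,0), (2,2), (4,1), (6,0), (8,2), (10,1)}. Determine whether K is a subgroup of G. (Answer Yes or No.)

|K| = 6 divides |G| = 36, consistent with Lagrange.
K contains the identity, every element's inverse is in K, and K is closed under +: it is a subgroup.
In fact K = ⟨(10,1)⟩.

Yes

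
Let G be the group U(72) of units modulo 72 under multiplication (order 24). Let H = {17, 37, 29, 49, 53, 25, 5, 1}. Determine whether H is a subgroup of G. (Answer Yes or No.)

Closure fails: 37 · 5 = 41 ∉ H. So H is not a subgroup.

No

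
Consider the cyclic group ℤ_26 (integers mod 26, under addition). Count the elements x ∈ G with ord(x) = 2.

In a cyclic group of order 26, the number of elements of order d (for d | 26) is φ(d).
φ(2) = 1.

1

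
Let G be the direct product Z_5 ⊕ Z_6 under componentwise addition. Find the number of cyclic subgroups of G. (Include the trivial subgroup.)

8

Each element a generates a cyclic subgroup ⟨a⟩; distinct elements may generate the same one (a cyclic group of order d has φ(d) generators).
Cyclic subgroups by order — order 1: 1; order 2: 1; order 3: 1; order 5: 1; order 6: 1; order 10: 1; order 15: 1; order 30: 1.
Total: 8.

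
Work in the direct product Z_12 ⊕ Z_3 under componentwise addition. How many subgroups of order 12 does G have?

4

|G| = 36 and 12 | 36, so subgroups of order 12 are possible by Lagrange.
The subgroups of order 12 are: {(0,0), (0,1), (0,2), (3,0), (3,1), (3,2), (6,0), (6,1), (6,2), (9,0), (9,1), (9,2)}; {(0,0), (1,0), (2,0), (3,0), (4,0), (5,0), (6,0), (7,0), (8,0), (9,0), (10,0), (11,0)}; {(0,0), (1,1), (2,2), (3,0), (4,1), (5,2), (6,0), (7,1), (8,2), (9,0), (10,1), (11,2)}; {(0,0), (1,2), (2,1), (3,0), (4,2), (5,1), (6,0), (7,2), (8,1), (9,0), (10,2), (11,1)}.
So G has 4 subgroups of order 12.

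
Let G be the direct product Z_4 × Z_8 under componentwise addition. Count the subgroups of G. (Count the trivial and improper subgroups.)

|G| = 32, so by Lagrange every subgroup order divides 32. Divisors: 1, 2, 4, 8, 16, 32.
Subgroups by order — order 1: 1; order 2: 3; order 4: 7; order 8: 7; order 16: 3; order 32: 1.
Total: 1 + 3 + 7 + 7 + 3 + 1 = 22.

22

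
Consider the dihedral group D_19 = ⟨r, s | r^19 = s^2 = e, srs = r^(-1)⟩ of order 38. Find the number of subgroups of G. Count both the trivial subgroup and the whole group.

|G| = 38, so by Lagrange every subgroup order divides 38. Divisors: 1, 2, 19, 38.
Subgroups by order — order 1: 1; order 2: 19; order 19: 1; order 38: 1.
Total: 1 + 19 + 1 + 1 = 22.

22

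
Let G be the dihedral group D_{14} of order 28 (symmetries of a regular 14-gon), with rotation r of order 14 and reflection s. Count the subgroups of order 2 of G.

15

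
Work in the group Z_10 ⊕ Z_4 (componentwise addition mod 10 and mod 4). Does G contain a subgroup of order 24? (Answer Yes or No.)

No

24 does not divide |G| = 40, so by Lagrange no subgroup of order 24 exists.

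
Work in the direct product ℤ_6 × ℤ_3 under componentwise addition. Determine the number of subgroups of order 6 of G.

|G| = 18 and 6 | 18, so subgroups of order 6 are possible by Lagrange.
The subgroups of order 6 are: {(0,0), (0,1), (0,2), (3,0), (3,1), (3,2)}; {(0,0), (1,0), (2,0), (3,0), (4,0), (5,0)}; {(0,0), (1,1), (2,2), (3,0), (4,1), (5,2)}; {(0,0), (1,2), (2,1), (3,0), (4,2), (5,1)}.
So G has 4 subgroups of order 6.

4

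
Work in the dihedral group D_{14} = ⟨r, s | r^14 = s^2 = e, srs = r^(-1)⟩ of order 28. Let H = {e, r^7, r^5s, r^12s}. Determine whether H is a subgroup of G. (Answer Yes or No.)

Yes

|H| = 4 divides |G| = 28, consistent with Lagrange.
H contains the identity, every element's inverse is in H, and H is closed under ·: it is a subgroup.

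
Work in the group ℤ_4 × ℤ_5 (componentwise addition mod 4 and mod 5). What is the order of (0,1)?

5

The order of (0,1) in Z_4 × Z_5 is lcm(ord(0) in Z_4, ord(1) in Z_5).
ord(0) = 1 and ord(1) = 5, so |⟨(0,1)⟩| = lcm(1, 5) = 5.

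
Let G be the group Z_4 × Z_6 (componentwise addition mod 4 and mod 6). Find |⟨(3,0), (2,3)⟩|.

8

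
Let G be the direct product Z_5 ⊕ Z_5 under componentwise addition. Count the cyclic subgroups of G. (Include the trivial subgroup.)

A cyclic subgroup of order d is generated by each of its φ(d) elements of order d, so the cyclic subgroups of order d number (#elements of order d)/φ(d).
Cyclic subgroups by order — order 1: 1; order 5: 6.
Total: 7.

7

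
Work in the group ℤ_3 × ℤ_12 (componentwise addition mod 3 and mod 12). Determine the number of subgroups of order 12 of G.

|G| = 36 and 12 | 36, so subgroups of order 12 are possible by Lagrange.
The subgroups of order 12 are: {(0,0), (0,1), (0,2), (0,3), (0,4), (0,5), (0,6), (0,7), (0,8), (0,9), (0,10), (0,11)}; {(0,0), (0,3), (0,6), (0,9), (1,0), (1,3), (1,6), (1,9), (2,0), (2,3), (2,6), (2,9)}; {(0,0), (0,3), (0,6), (0,9), (1,1), (1,4), (1,7), (1,10), (2,2), (2,5), (2,8), (2,11)}; {(0,0), (0,3), (0,6), (0,9), (1,2), (1,5), (1,8), (1,11), (2,1), (2,4), (2,7), (2,10)}.
So G has 4 subgroups of order 12.

4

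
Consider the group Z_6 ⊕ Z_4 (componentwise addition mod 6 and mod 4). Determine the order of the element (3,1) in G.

The order of (3,1) in Z_6 × Z_4 is lcm(ord(3) in Z_6, ord(1) in Z_4).
ord(3) = 2 and ord(1) = 4, so |⟨(3,1)⟩| = lcm(2, 4) = 4.

4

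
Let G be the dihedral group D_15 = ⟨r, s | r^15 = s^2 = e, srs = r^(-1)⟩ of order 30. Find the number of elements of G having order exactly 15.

The elements of order 15 are: r, r^2, r^4, r^7, r^8, r^11, r^13, r^14.
That's 8.

8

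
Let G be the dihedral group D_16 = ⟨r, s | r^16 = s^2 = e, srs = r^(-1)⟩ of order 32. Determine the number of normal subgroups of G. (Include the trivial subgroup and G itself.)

8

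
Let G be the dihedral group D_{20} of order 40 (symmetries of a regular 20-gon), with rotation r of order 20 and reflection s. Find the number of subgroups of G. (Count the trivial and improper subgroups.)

48

|G| = 40, so by Lagrange every subgroup order divides 40. Divisors: 1, 2, 4, 5, 8, 10, 20, 40.
Subgroups by order — order 1: 1; order 2: 21; order 4: 11; order 5: 1; order 8: 5; order 10: 5; order 20: 3; order 40: 1.
Total: 1 + 21 + 11 + 1 + 5 + 5 + 3 + 1 = 48.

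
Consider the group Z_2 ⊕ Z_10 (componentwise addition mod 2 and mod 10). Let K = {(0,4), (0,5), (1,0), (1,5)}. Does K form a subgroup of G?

The identity (0,0) ∉ K, so K is not a subgroup.

No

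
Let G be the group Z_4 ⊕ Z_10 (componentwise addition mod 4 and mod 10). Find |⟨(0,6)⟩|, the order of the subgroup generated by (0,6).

5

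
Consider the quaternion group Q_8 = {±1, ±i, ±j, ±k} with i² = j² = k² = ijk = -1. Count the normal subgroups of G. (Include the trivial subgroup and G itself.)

6

G has 6 subgroups. Checking conjugation-invariance by order — order 1: 1/1 normal; order 2: 1/1 normal; order 4: 3/3 normal; order 8: 1/1 normal.
Total normal subgroups: 6.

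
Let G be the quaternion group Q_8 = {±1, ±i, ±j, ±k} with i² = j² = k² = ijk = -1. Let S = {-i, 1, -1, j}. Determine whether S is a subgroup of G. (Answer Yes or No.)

No

-i ∈ S but its inverse i ∉ S, so S is not a subgroup.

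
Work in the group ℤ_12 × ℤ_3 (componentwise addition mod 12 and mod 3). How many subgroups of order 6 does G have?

|G| = 36 and 6 | 36, so subgroups of order 6 are possible by Lagrange.
The subgroups of order 6 are: {(0,0), (0,1), (0,2), (6,0), (6,1), (6,2)}; {(0,0), (2,0), (4,0), (6,0), (8,0), (10,0)}; {(0,0), (2,2), (4,1), (6,0), (8,2), (10,1)}; {(0,0), (2,1), (4,2), (6,0), (8,1), (10,2)}.
So G has 4 subgroups of order 6.

4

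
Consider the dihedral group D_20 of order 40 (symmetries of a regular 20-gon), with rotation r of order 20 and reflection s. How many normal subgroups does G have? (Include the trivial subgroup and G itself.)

G has 48 subgroups. Checking conjugation-invariance by order — order 1: 1/1 normal; order 2: 1/21 normal; order 4: 1/11 normal; order 5: 1/1 normal; order 8: 0/5 normal; order 10: 1/5 normal; order 20: 3/3 normal; order 40: 1/1 normal.
Total normal subgroups: 9.

9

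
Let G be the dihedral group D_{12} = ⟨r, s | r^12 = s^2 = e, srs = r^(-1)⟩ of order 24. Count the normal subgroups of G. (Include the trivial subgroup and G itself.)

9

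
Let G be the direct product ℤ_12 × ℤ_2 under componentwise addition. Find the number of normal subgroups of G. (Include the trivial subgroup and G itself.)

16

G is abelian, so every subgroup is normal.
G has 16 subgroups in total, hence 16 normal subgroups.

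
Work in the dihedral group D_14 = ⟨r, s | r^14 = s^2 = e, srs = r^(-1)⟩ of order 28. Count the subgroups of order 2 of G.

15

|G| = 28 and 2 | 28, so subgroups of order 2 are possible by Lagrange.
The subgroups of order 2 are: {e, r^10s}; {e, r^11s}; {e, r^12s}; {e, r^13s}; … (15 in all).
So G has 15 subgroups of order 2.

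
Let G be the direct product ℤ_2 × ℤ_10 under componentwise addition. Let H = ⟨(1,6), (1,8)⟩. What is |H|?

10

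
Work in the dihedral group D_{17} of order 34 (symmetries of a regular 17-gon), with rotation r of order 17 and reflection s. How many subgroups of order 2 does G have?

17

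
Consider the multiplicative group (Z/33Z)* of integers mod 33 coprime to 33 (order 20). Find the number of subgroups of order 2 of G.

|G| = 20 and 2 | 20, so subgroups of order 2 are possible by Lagrange.
The subgroups of order 2 are: {1, 10}; {1, 23}; {1, 32}.
So G has 3 subgroups of order 2.

3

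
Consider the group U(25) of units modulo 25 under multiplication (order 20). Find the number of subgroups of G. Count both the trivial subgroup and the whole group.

6

|G| = 20, so by Lagrange every subgroup order divides 20. Divisors: 1, 2, 4, 5, 10, 20.
Subgroups by order — order 1: 1; order 2: 1; order 4: 1; order 5: 1; order 10: 1; order 20: 1.
Total: 1 + 1 + 1 + 1 + 1 + 1 = 6.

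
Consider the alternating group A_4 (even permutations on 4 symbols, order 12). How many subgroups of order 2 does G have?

3

|G| = 12 and 2 | 12, so subgroups of order 2 are possible by Lagrange.
The subgroups of order 2 are: {e, (1 2)(3 4)}; {e, (1 3)(2 4)}; {e, (1 4)(2 3)}.
So G has 3 subgroups of order 2.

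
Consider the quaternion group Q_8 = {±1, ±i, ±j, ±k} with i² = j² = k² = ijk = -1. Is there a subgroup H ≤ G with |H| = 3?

3 does not divide |G| = 8, so by Lagrange no subgroup of order 3 exists.

No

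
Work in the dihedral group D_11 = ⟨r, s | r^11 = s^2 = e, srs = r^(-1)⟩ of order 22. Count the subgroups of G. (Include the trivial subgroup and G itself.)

14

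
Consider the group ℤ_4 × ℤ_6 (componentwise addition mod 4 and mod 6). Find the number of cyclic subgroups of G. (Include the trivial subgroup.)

12

Group the elements of G by the cyclic subgroup they generate; each cyclic subgroup of order d accounts for φ(d) elements.
Cyclic subgroups by order — order 1: 1; order 2: 3; order 3: 1; order 4: 2; order 6: 3; order 12: 2.
Total: 12.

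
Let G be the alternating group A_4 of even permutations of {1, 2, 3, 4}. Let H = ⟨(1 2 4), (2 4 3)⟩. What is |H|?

|⟨(1 2 4)⟩| = 3 and |⟨(2 4 3)⟩| = 3, so |H| is a multiple of lcm(3, 3) = 3 and divides |G| = 12.
Closing {(1 2 4), (2 4 3)} under the group operation gives all of G, so |H| = 12.

12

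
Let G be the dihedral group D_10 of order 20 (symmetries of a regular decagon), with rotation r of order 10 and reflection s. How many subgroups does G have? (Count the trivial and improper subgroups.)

22

|G| = 20, so by Lagrange every subgroup order divides 20. Divisors: 1, 2, 4, 5, 10, 20.
Subgroups by order — order 1: 1; order 2: 11; order 4: 5; order 5: 1; order 10: 3; order 20: 1.
Total: 1 + 11 + 5 + 1 + 3 + 1 = 22.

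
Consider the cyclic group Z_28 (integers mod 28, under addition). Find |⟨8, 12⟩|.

7

|⟨8⟩| = 7 and |⟨12⟩| = 7, so |H| is a multiple of lcm(7, 7) = 7 and divides |G| = 28.
Closing under the operation: H = {0, 4, 8, 12, 16, 20, 24}, so |H| = 7.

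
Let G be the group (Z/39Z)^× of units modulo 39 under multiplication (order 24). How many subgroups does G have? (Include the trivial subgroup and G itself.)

16

|G| = 24, so by Lagrange every subgroup order divides 24. Divisors: 1, 2, 3, 4, 6, 8, 12, 24.
Subgroups by order — order 1: 1; order 2: 3; order 3: 1; order 4: 3; order 6: 3; order 8: 1; order 12: 3; order 24: 1.
Total: 1 + 3 + 1 + 3 + 3 + 1 + 3 + 1 = 16.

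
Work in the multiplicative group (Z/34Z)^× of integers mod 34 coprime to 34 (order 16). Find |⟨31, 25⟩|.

|⟨31⟩| = 16 and |⟨25⟩| = 8, so |H| is a multiple of lcm(16, 8) = 16 and divides |G| = 16.
Closing {31, 25} under the group operation gives all of G, so |H| = 16.

16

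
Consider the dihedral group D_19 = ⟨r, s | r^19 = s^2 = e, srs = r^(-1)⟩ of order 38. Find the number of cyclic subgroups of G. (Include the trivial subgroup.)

21

A cyclic subgroup of order d is generated by each of its φ(d) elements of order d, so the cyclic subgroups of order d number (#elements of order d)/φ(d).
Cyclic subgroups by order — order 1: 1; order 2: 19; order 19: 1.
Total: 21.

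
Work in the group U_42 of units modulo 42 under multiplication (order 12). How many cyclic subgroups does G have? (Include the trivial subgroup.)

8

Each element a generates a cyclic subgroup ⟨a⟩; distinct elements may generate the same one (a cyclic group of order d has φ(d) generators).
Cyclic subgroups by order — order 1: 1; order 2: 3; order 3: 1; order 6: 3.
Total: 8.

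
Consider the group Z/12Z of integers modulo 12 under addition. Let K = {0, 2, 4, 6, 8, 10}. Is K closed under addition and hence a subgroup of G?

|K| = 6 divides |G| = 12, consistent with Lagrange.
K contains the identity, every element's inverse is in K, and K is closed under +: it is a subgroup.
In fact K = ⟨2⟩.

Yes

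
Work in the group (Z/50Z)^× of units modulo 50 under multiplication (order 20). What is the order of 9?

Compute successive powers of 9 mod 50: 9, 31, 29, 11, 49, 41, 19, 21, …; 9^10 ≡ 1 (mod 50).
So |⟨9⟩| = 10.

10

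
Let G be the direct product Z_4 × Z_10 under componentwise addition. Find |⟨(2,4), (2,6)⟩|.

10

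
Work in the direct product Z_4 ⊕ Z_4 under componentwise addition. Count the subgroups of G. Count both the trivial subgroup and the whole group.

|G| = 16, so by Lagrange every subgroup order divides 16. Divisors: 1, 2, 4, 8, 16.
Subgroups by order — order 1: 1; order 2: 3; order 4: 7; order 8: 3; order 16: 1.
Total: 1 + 3 + 7 + 3 + 1 = 15.

15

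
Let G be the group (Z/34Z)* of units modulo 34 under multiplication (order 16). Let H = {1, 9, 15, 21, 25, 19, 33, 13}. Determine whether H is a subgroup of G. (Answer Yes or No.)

Yes

|H| = 8 divides |G| = 16, consistent with Lagrange.
H contains the identity, every element's inverse is in H, and H is closed under ·: it is a subgroup.
In fact H = ⟨9⟩.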